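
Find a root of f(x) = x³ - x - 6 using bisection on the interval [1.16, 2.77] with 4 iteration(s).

f(x) = x³ - x - 6
Initial interval: [1.16, 2.77]

Iteration 1:
  c_1 = (1.160000 + 2.770000)/2 = 1.965000
  f(c_1) = f(1.965000) = -0.377693
  f(a) × f(c) ≥ 0, new interval: [1.965000, 2.770000]
Iteration 2:
  c_2 = (1.965000 + 2.770000)/2 = 2.367500
  f(c_2) = f(2.367500) = 4.902471
  f(a) × f(c) < 0, new interval: [1.965000, 2.367500]
Iteration 3:
  c_3 = (1.965000 + 2.367500)/2 = 2.166250
  f(c_3) = f(2.166250) = 1.999179
  f(a) × f(c) < 0, new interval: [1.965000, 2.166250]
Iteration 4:
  c_4 = (1.965000 + 2.166250)/2 = 2.065625
  f(c_4) = f(2.065625) = 0.747997
  f(a) × f(c) < 0, new interval: [1.965000, 2.065625]

After 4 iteration(s), the approximation is c_4 = 2.065625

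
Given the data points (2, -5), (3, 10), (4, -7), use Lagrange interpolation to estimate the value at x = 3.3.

Lagrange interpolation formula:
P(x) = Σ yᵢ × Lᵢ(x)
where Lᵢ(x) = Π_{j≠i} (x - xⱼ)/(xᵢ - xⱼ)

L_0(3.3) = (3.3 - 3)/(2 - 3) × (3.3 - 4)/(2 - 4) = -0.105000
L_1(3.3) = (3.3 - 2)/(3 - 2) × (3.3 - 4)/(3 - 4) = 0.910000
L_2(3.3) = (3.3 - 2)/(4 - 2) × (3.3 - 3)/(4 - 3) = 0.195000

P(3.3) = (-5)×L_0(3.3) + 10×L_1(3.3) + (-7)×L_2(3.3)
P(3.3) = 8.260000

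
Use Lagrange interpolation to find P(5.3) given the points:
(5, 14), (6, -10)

Lagrange interpolation formula:
P(x) = Σ yᵢ × Lᵢ(x)
where Lᵢ(x) = Π_{j≠i} (x - xⱼ)/(xᵢ - xⱼ)

L_0(5.3) = (5.3 - 6)/(5 - 6) = 0.700000
L_1(5.3) = (5.3 - 5)/(6 - 5) = 0.300000

P(5.3) = 14×L_0(5.3) + (-10)×L_1(5.3)
P(5.3) = 6.800000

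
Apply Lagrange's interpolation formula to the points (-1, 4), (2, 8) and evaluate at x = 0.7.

Lagrange interpolation formula:
P(x) = Σ yᵢ × Lᵢ(x)
where Lᵢ(x) = Π_{j≠i} (x - xⱼ)/(xᵢ - xⱼ)

L_0(0.7) = (0.7 - 2)/(-1 - 2) = 0.433333
L_1(0.7) = (0.7 - (-1))/(2 - (-1)) = 0.566667

P(0.7) = 4×L_0(0.7) + 8×L_1(0.7)
P(0.7) = 6.266667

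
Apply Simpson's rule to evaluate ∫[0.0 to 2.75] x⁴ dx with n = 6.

f(x) = x⁴
a = 0.0, b = 2.75, n = 6
h = (b - a)/n = 0.458333

Simpson's rule: (h/3)[f(x₀) + 4f(x₁) + 2f(x₂) + ... + f(xₙ)]

x_0 = 0.0000, f(x_0) = 0.000000, coefficient = 1
x_1 = 0.4583, f(x_1) = 0.044129, coefficient = 4
x_2 = 0.9167, f(x_2) = 0.706067, coefficient = 2
x_3 = 1.3750, f(x_3) = 3.574463, coefficient = 4
x_4 = 1.8333, f(x_4) = 11.297068, coefficient = 2
x_5 = 2.2917, f(x_5) = 27.580732, coefficient = 4
x_6 = 2.7500, f(x_6) = 57.191406, coefficient = 1

I ≈ (0.458333/3) × 205.994973 = 31.471454
Exact value: 31.455273
Error: 0.016181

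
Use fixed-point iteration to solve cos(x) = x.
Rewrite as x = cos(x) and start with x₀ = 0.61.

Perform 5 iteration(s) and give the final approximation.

Equation: cos(x) = x
Fixed-point form: x = cos(x)
x₀ = 0.61

x_1 = g(0.610000) = 0.819648
x_2 = g(0.819648) = 0.682479
x_3 = g(0.682479) = 0.776012
x_4 = g(0.776012) = 0.713713
x_5 = g(0.713713) = 0.755937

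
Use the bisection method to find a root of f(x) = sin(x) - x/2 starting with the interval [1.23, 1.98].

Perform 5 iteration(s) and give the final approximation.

f(x) = sin(x) - x/2
Initial interval: [1.23, 1.98]

Iteration 1:
  c_1 = (1.230000 + 1.980000)/2 = 1.605000
  f(c_1) = f(1.605000) = 0.196915
  f(a) × f(c) ≥ 0, new interval: [1.605000, 1.980000]
Iteration 2:
  c_2 = (1.605000 + 1.980000)/2 = 1.792500
  f(c_2) = f(1.792500) = 0.079274
  f(a) × f(c) ≥ 0, new interval: [1.792500, 1.980000]
Iteration 3:
  c_3 = (1.792500 + 1.980000)/2 = 1.886250
  f(c_3) = f(1.886250) = 0.007531
  f(a) × f(c) ≥ 0, new interval: [1.886250, 1.980000]
Iteration 4:
  c_4 = (1.886250 + 1.980000)/2 = 1.933125
  f(c_4) = f(1.933125) = -0.031489
  f(a) × f(c) < 0, new interval: [1.886250, 1.933125]
Iteration 5:
  c_5 = (1.886250 + 1.933125)/2 = 1.909687
  f(c_5) = f(1.909687) = -0.011720
  f(a) × f(c) < 0, new interval: [1.886250, 1.909687]

After 5 iteration(s), the approximation is c_5 = 1.909687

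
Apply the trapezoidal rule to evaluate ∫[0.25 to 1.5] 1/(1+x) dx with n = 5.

f(x) = 1/(1+x)
a = 0.25, b = 1.5, n = 5
h = (b - a)/n = 0.250000

Trapezoidal rule: (h/2)[f(x₀) + 2f(x₁) + 2f(x₂) + ... + f(xₙ)]

x_0 = 0.2500, f(x_0) = 0.800000, coefficient = 1
x_1 = 0.5000, f(x_1) = 0.666667, coefficient = 2
x_2 = 0.7500, f(x_2) = 0.571429, coefficient = 2
x_3 = 1.0000, f(x_3) = 0.500000, coefficient = 2
x_4 = 1.2500, f(x_4) = 0.444444, coefficient = 2
x_5 = 1.5000, f(x_5) = 0.400000, coefficient = 1

I ≈ (0.250000/2) × 5.565079 = 0.695635
Exact value: 0.693147
Error: 0.002488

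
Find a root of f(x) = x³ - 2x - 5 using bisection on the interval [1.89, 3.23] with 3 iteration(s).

f(x) = x³ - 2x - 5
Initial interval: [1.89, 3.23]

Iteration 1:
  c_1 = (1.890000 + 3.230000)/2 = 2.560000
  f(c_1) = f(2.560000) = 6.657216
  f(a) × f(c) < 0, new interval: [1.890000, 2.560000]
Iteration 2:
  c_2 = (1.890000 + 2.560000)/2 = 2.225000
  f(c_2) = f(2.225000) = 1.565141
  f(a) × f(c) < 0, new interval: [1.890000, 2.225000]
Iteration 3:
  c_3 = (1.890000 + 2.225000)/2 = 2.057500
  f(c_3) = f(2.057500) = -0.404972
  f(a) × f(c) ≥ 0, new interval: [2.057500, 2.225000]

After 3 iteration(s), the approximation is c_3 = 2.057500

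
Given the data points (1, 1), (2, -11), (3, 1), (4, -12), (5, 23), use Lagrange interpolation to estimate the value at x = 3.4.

Lagrange interpolation formula:
P(x) = Σ yᵢ × Lᵢ(x)
where Lᵢ(x) = Π_{j≠i} (x - xⱼ)/(xᵢ - xⱼ)

L_0(3.4) = (3.4 - 2)/(1 - 2) × (3.4 - 3)/(1 - 3) × (3.4 - 4)/(1 - 4) × (3.4 - 5)/(1 - 5) = 0.022400
L_1(3.4) = (3.4 - 1)/(2 - 1) × (3.4 - 3)/(2 - 3) × (3.4 - 4)/(2 - 4) × (3.4 - 5)/(2 - 5) = -0.153600
L_2(3.4) = (3.4 - 1)/(3 - 1) × (3.4 - 2)/(3 - 2) × (3.4 - 4)/(3 - 4) × (3.4 - 5)/(3 - 5) = 0.806400
L_3(3.4) = (3.4 - 1)/(4 - 1) × (3.4 - 2)/(4 - 2) × (3.4 - 3)/(4 - 3) × (3.4 - 5)/(4 - 5) = 0.358400
L_4(3.4) = (3.4 - 1)/(5 - 1) × (3.4 - 2)/(5 - 2) × (3.4 - 3)/(5 - 3) × (3.4 - 4)/(5 - 4) = -0.033600

P(3.4) = 1×L_0(3.4) + (-11)×L_1(3.4) + 1×L_2(3.4) + (-12)×L_3(3.4) + 23×L_4(3.4)
P(3.4) = -2.555200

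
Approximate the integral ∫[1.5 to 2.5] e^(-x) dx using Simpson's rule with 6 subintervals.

f(x) = e^(-x)
a = 1.5, b = 2.5, n = 6
h = (b - a)/n = 0.166667

Simpson's rule: (h/3)[f(x₀) + 4f(x₁) + 2f(x₂) + ... + f(xₙ)]

x_0 = 1.5000, f(x_0) = 0.223130, coefficient = 1
x_1 = 1.6667, f(x_1) = 0.188876, coefficient = 4
x_2 = 1.8333, f(x_2) = 0.159880, coefficient = 2
x_3 = 2.0000, f(x_3) = 0.135335, coefficient = 4
x_4 = 2.1667, f(x_4) = 0.114559, coefficient = 2
x_5 = 2.3333, f(x_5) = 0.096972, coefficient = 4
x_6 = 2.5000, f(x_6) = 0.082085, coefficient = 1

I ≈ (0.166667/3) × 2.538824 = 0.141046
Exact value: 0.141045
Error: 0.000001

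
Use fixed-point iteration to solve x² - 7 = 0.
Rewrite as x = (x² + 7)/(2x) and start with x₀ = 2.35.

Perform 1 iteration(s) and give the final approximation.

Equation: x² - 7 = 0
Fixed-point form: x = (x² + 7)/(2x)
x₀ = 2.35

x_1 = g(2.350000) = 2.664362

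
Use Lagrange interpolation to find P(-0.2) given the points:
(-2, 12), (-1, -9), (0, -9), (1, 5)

Lagrange interpolation formula:
P(x) = Σ yᵢ × Lᵢ(x)
where Lᵢ(x) = Π_{j≠i} (x - xⱼ)/(xᵢ - xⱼ)

L_0(-0.2) = (-0.2 - (-1))/(-2 - (-1)) × (-0.2 - 0)/(-2 - 0) × (-0.2 - 1)/(-2 - 1) = -0.032000
L_1(-0.2) = (-0.2 - (-2))/(-1 - (-2)) × (-0.2 - 0)/(-1 - 0) × (-0.2 - 1)/(-1 - 1) = 0.216000
L_2(-0.2) = (-0.2 - (-2))/(0 - (-2)) × (-0.2 - (-1))/(0 - (-1)) × (-0.2 - 1)/(0 - 1) = 0.864000
L_3(-0.2) = (-0.2 - (-2))/(1 - (-2)) × (-0.2 - (-1))/(1 - (-1)) × (-0.2 - 0)/(1 - 0) = -0.048000

P(-0.2) = 12×L_0(-0.2) + (-9)×L_1(-0.2) + (-9)×L_2(-0.2) + 5×L_3(-0.2)
P(-0.2) = -10.344000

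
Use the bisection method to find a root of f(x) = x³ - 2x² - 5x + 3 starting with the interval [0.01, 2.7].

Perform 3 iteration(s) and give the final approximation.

f(x) = x³ - 2x² - 5x + 3
Initial interval: [0.01, 2.7]

Iteration 1:
  c_1 = (0.010000 + 2.700000)/2 = 1.355000
  f(c_1) = f(1.355000) = -4.959236
  f(a) × f(c) < 0, new interval: [0.010000, 1.355000]
Iteration 2:
  c_2 = (0.010000 + 1.355000)/2 = 0.682500
  f(c_2) = f(0.682500) = -1.026200
  f(a) × f(c) < 0, new interval: [0.010000, 0.682500]
Iteration 3:
  c_3 = (0.010000 + 0.682500)/2 = 0.346250
  f(c_3) = f(0.346250) = 1.070483
  f(a) × f(c) ≥ 0, new interval: [0.346250, 0.682500]

After 3 iteration(s), the approximation is c_3 = 0.346250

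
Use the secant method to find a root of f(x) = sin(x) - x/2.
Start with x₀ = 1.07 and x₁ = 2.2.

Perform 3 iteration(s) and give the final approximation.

f(x) = sin(x) - x/2
x₀ = 1.07, x₁ = 2.2

Secant formula: x_{n+1} = x_n - f(x_n)(x_n - x_{n-1})/(f(x_n) - f(x_{n-1}))

Iteration 1:
  f(1.070000) = 0.342201
  f(2.200000) = -0.291504
  x_2 = 2.200000 - (-0.291504)×(2.200000 - 1.070000)/(-0.291504 - 0.342201)
       = 1.680201
Iteration 2:
  f(2.200000) = -0.291504
  f(1.680201) = 0.153921
  x_3 = 1.680201 - 0.153921×(1.680201 - 2.200000)/(0.153921 - (-0.291504))
       = 1.859823
Iteration 3:
  f(1.680201) = 0.153921
  f(1.859823) = 0.028611
  x_4 = 1.859823 - 0.028611×(1.859823 - 1.680201)/(0.028611 - 0.153921)
       = 1.900833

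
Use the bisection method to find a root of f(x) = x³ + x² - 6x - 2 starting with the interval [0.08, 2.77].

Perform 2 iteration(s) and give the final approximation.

f(x) = x³ + x² - 6x - 2
Initial interval: [0.08, 2.77]

Iteration 1:
  c_1 = (0.080000 + 2.770000)/2 = 1.425000
  f(c_1) = f(1.425000) = -5.625734
  f(a) × f(c) ≥ 0, new interval: [1.425000, 2.770000]
Iteration 2:
  c_2 = (1.425000 + 2.770000)/2 = 2.097500
  f(c_2) = f(2.097500) = -0.957529
  f(a) × f(c) ≥ 0, new interval: [2.097500, 2.770000]

After 2 iteration(s), the approximation is c_2 = 2.097500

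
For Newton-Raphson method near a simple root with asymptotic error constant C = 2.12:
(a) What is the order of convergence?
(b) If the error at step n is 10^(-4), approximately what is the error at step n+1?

(a) Newton-Raphson has quadratic (order 2) convergence near simple roots.
    This means |e_{n+1}| ≈ C|e_n|².

(b) With |e_n| = 10^(-4) and C = 2.12:
    |e_{n+1}| ≈ 2.12 × (10^(-4))² = 2.12 × 10^(-8)

(a) 2 (quadratic); (b) |e_{n+1}| ≈ 2.120e-08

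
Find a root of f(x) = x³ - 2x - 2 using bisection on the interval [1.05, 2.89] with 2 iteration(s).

f(x) = x³ - 2x - 2
Initial interval: [1.05, 2.89]

Iteration 1:
  c_1 = (1.050000 + 2.890000)/2 = 1.970000
  f(c_1) = f(1.970000) = 1.705373
  f(a) × f(c) < 0, new interval: [1.050000, 1.970000]
Iteration 2:
  c_2 = (1.050000 + 1.970000)/2 = 1.510000
  f(c_2) = f(1.510000) = -1.577049
  f(a) × f(c) ≥ 0, new interval: [1.510000, 1.970000]

After 2 iteration(s), the approximation is c_2 = 1.510000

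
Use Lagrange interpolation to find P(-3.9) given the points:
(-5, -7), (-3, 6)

Lagrange interpolation formula:
P(x) = Σ yᵢ × Lᵢ(x)
where Lᵢ(x) = Π_{j≠i} (x - xⱼ)/(xᵢ - xⱼ)

L_0(-3.9) = (-3.9 - (-3))/(-5 - (-3)) = 0.450000
L_1(-3.9) = (-3.9 - (-5))/(-3 - (-5)) = 0.550000

P(-3.9) = (-7)×L_0(-3.9) + 6×L_1(-3.9)
P(-3.9) = 0.150000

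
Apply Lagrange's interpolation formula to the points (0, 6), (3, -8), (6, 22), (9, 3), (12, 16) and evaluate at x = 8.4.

Lagrange interpolation formula:
P(x) = Σ yᵢ × Lᵢ(x)
where Lᵢ(x) = Π_{j≠i} (x - xⱼ)/(xᵢ - xⱼ)

L_0(8.4) = (8.4 - 3)/(0 - 3) × (8.4 - 6)/(0 - 6) × (8.4 - 9)/(0 - 9) × (8.4 - 12)/(0 - 12) = 0.014400
L_1(8.4) = (8.4 - 0)/(3 - 0) × (8.4 - 6)/(3 - 6) × (8.4 - 9)/(3 - 9) × (8.4 - 12)/(3 - 12) = -0.089600
L_2(8.4) = (8.4 - 0)/(6 - 0) × (8.4 - 3)/(6 - 3) × (8.4 - 9)/(6 - 9) × (8.4 - 12)/(6 - 12) = 0.302400
L_3(8.4) = (8.4 - 0)/(9 - 0) × (8.4 - 3)/(9 - 3) × (8.4 - 6)/(9 - 6) × (8.4 - 12)/(9 - 12) = 0.806400
L_4(8.4) = (8.4 - 0)/(12 - 0) × (8.4 - 3)/(12 - 3) × (8.4 - 6)/(12 - 6) × (8.4 - 9)/(12 - 9) = -0.033600

P(8.4) = 6×L_0(8.4) + (-8)×L_1(8.4) + 22×L_2(8.4) + 3×L_3(8.4) + 16×L_4(8.4)
P(8.4) = 9.337600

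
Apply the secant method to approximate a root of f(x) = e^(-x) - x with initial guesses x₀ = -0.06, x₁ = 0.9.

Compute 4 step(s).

f(x) = e^(-x) - x
x₀ = -0.06, x₁ = 0.9

Secant formula: x_{n+1} = x_n - f(x_n)(x_n - x_{n-1})/(f(x_n) - f(x_{n-1}))

Iteration 1:
  f(-0.060000) = 1.121837
  f(0.900000) = -0.493430
  x_2 = 0.900000 - (-0.493430)×(0.900000 - (-0.060000))/(-0.493430 - 1.121837)
       = 0.606740
Iteration 2:
  f(0.900000) = -0.493430
  f(0.606740) = -0.061615
  x_3 = 0.606740 - (-0.061615)×(0.606740 - 0.900000)/(-0.061615 - (-0.493430))
       = 0.564895
Iteration 3:
  f(0.606740) = -0.061615
  f(0.564895) = 0.003524
  x_4 = 0.564895 - 0.003524×(0.564895 - 0.606740)/(0.003524 - (-0.061615))
       = 0.567159
Iteration 4:
  f(0.564895) = 0.003524
  f(0.567159) = -0.000025
  x_5 = 0.567159 - (-0.000025)×(0.567159 - 0.564895)/(-0.000025 - 0.003524)
       = 0.567143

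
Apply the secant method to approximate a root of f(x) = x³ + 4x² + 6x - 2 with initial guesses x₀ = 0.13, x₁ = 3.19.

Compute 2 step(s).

f(x) = x³ + 4x² + 6x - 2
x₀ = 0.13, x₁ = 3.19

Secant formula: x_{n+1} = x_n - f(x_n)(x_n - x_{n-1})/(f(x_n) - f(x_{n-1}))

Iteration 1:
  f(0.130000) = -1.150203
  f(3.190000) = 90.306159
  x_2 = 3.190000 - 90.306159×(3.190000 - 0.130000)/(90.306159 - (-1.150203))
       = 0.168484
Iteration 2:
  f(3.190000) = 90.306159
  f(0.168484) = -0.870765
  x_3 = 0.168484 - (-0.870765)×(0.168484 - 3.190000)/(-0.870765 - 90.306159)
       = 0.197340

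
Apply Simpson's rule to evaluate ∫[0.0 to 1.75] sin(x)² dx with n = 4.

f(x) = sin(x)²
a = 0.0, b = 1.75, n = 4
h = (b - a)/n = 0.437500

Simpson's rule: (h/3)[f(x₀) + 4f(x₁) + 2f(x₂) + ... + f(xₙ)]

x_0 = 0.0000, f(x_0) = 0.000000, coefficient = 1
x_1 = 0.4375, f(x_1) = 0.179502, coefficient = 4
x_2 = 0.8750, f(x_2) = 0.589123, coefficient = 2
x_3 = 1.3125, f(x_3) = 0.934754, coefficient = 4
x_4 = 1.7500, f(x_4) = 0.968228, coefficient = 1

I ≈ (0.437500/3) × 6.603495 = 0.963010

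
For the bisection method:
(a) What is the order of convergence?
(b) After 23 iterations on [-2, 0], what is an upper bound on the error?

(a) Bisection has linear (order 1) convergence; the error is halved each step.

(b) Error bound = (b-a)/2^n = (0 - (-2))/2^{23}
    = 2/2^{23}

(a) 1 (linear); (b) error ≤ 2.38e-07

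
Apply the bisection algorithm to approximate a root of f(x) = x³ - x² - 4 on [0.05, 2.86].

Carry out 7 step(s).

f(x) = x³ - x² - 4
Initial interval: [0.05, 2.86]

Iteration 1:
  c_1 = (0.050000 + 2.860000)/2 = 1.455000
  f(c_1) = f(1.455000) = -3.036754
  f(a) × f(c) ≥ 0, new interval: [1.455000, 2.860000]
Iteration 2:
  c_2 = (1.455000 + 2.860000)/2 = 2.157500
  f(c_2) = f(2.157500) = 1.387938
  f(a) × f(c) < 0, new interval: [1.455000, 2.157500]
Iteration 3:
  c_3 = (1.455000 + 2.157500)/2 = 1.806250
  f(c_3) = f(1.806250) = -1.369578
  f(a) × f(c) ≥ 0, new interval: [1.806250, 2.157500]
Iteration 4:
  c_4 = (1.806250 + 2.157500)/2 = 1.981875
  f(c_4) = f(1.981875) = -0.143363
  f(a) × f(c) ≥ 0, new interval: [1.981875, 2.157500]
Iteration 5:
  c_5 = (1.981875 + 2.157500)/2 = 2.069687
  f(c_5) = f(2.069687) = 0.582120
  f(a) × f(c) < 0, new interval: [1.981875, 2.069687]
Iteration 6:
  c_6 = (1.981875 + 2.069687)/2 = 2.025781
  f(c_6) = f(2.025781) = 0.209591
  f(a) × f(c) < 0, new interval: [1.981875, 2.025781]
Iteration 7:
  c_7 = (1.981875 + 2.025781)/2 = 2.003828
  f(c_7) = f(2.003828) = 0.030698
  f(a) × f(c) < 0, new interval: [1.981875, 2.003828]

After 7 iteration(s), the approximation is c_7 = 2.003828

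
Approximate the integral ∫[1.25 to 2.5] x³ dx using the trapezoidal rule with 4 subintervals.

f(x) = x³
a = 1.25, b = 2.5, n = 4
h = (b - a)/n = 0.312500

Trapezoidal rule: (h/2)[f(x₀) + 2f(x₁) + 2f(x₂) + ... + f(xₙ)]

x_0 = 1.2500, f(x_0) = 1.953125, coefficient = 1
x_1 = 1.5625, f(x_1) = 3.814697, coefficient = 2
x_2 = 1.8750, f(x_2) = 6.591797, coefficient = 2
x_3 = 2.1875, f(x_3) = 10.467529, coefficient = 2
x_4 = 2.5000, f(x_4) = 15.625000, coefficient = 1

I ≈ (0.312500/2) × 59.326172 = 9.269714
Exact value: 9.155273
Error: 0.114441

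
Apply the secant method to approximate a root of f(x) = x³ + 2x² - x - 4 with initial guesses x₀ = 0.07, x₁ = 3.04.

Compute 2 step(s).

f(x) = x³ + 2x² - x - 4
x₀ = 0.07, x₁ = 3.04

Secant formula: x_{n+1} = x_n - f(x_n)(x_n - x_{n-1})/(f(x_n) - f(x_{n-1}))

Iteration 1:
  f(0.070000) = -4.059857
  f(3.040000) = 39.537664
  x_2 = 3.040000 - 39.537664×(3.040000 - 0.070000)/(39.537664 - (-4.059857))
       = 0.346570
Iteration 2:
  f(3.040000) = 39.537664
  f(0.346570) = -4.064722
  x_3 = 0.346570 - (-4.064722)×(0.346570 - 3.040000)/(-4.064722 - 39.537664)
       = 0.597658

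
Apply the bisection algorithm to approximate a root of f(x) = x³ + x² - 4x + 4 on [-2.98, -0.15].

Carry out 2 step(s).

f(x) = x³ + x² - 4x + 4
Initial interval: [-2.98, -0.15]

Iteration 1:
  c_1 = (-2.980000 + (-0.150000))/2 = -1.565000
  f(c_1) = f(-1.565000) = 8.876188
  f(a) × f(c) < 0, new interval: [-2.980000, -1.565000]
Iteration 2:
  c_2 = (-2.980000 + (-1.565000))/2 = -2.272500
  f(c_2) = f(-2.272500) = 6.518484
  f(a) × f(c) < 0, new interval: [-2.980000, -2.272500]

After 2 iteration(s), the approximation is c_2 = -2.272500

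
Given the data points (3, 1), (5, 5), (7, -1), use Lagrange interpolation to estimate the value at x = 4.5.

Lagrange interpolation formula:
P(x) = Σ yᵢ × Lᵢ(x)
where Lᵢ(x) = Π_{j≠i} (x - xⱼ)/(xᵢ - xⱼ)

L_0(4.5) = (4.5 - 5)/(3 - 5) × (4.5 - 7)/(3 - 7) = 0.156250
L_1(4.5) = (4.5 - 3)/(5 - 3) × (4.5 - 7)/(5 - 7) = 0.937500
L_2(4.5) = (4.5 - 3)/(7 - 3) × (4.5 - 5)/(7 - 5) = -0.093750

P(4.5) = 1×L_0(4.5) + 5×L_1(4.5) + (-1)×L_2(4.5)
P(4.5) = 4.937500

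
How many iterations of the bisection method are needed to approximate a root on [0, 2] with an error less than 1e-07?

We need (b-a)/2^n ≤ 1e-07
(2 - 0)/2^n ≤ 1e-07
2/2^n ≤ 1e-07
2^n ≥ 20000000
n ≥ log₂(20000000) = 24.25
n ≥ 25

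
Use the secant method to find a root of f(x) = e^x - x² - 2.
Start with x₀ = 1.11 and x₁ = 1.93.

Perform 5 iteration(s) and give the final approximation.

f(x) = e^x - x² - 2
x₀ = 1.11, x₁ = 1.93

Secant formula: x_{n+1} = x_n - f(x_n)(x_n - x_{n-1})/(f(x_n) - f(x_{n-1}))

Iteration 1:
  f(1.110000) = -0.197742
  f(1.930000) = 1.164610
  x_2 = 1.930000 - 1.164610×(1.930000 - 1.110000)/(1.164610 - (-0.197742))
       = 1.229021
Iteration 2:
  f(1.930000) = 1.164610
  f(1.229021) = -0.092611
  x_3 = 1.229021 - (-0.092611)×(1.229021 - 1.930000)/(-0.092611 - 1.164610)
       = 1.280657
Iteration 3:
  f(1.229021) = -0.092611
  f(1.280657) = -0.041079
  x_4 = 1.280657 - (-0.041079)×(1.280657 - 1.229021)/(-0.041079 - (-0.092611))
       = 1.321819
Iteration 4:
  f(1.280657) = -0.041079
  f(1.321819) = 0.003031
  x_5 = 1.321819 - 0.003031×(1.321819 - 1.280657)/(0.003031 - (-0.041079))
       = 1.318990
Iteration 5:
  f(1.321819) = 0.003031
  f(1.318990) = -0.000092
  x_6 = 1.318990 - (-0.000092)×(1.318990 - 1.321819)/(-0.000092 - 0.003031)
       = 1.319073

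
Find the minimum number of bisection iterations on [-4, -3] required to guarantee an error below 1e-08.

We need (b-a)/2^n ≤ 1e-08
(-3 - (-4))/2^n ≤ 1e-08
1/2^n ≤ 1e-08
2^n ≥ 100000000
n ≥ log₂(100000000) = 26.58
n ≥ 27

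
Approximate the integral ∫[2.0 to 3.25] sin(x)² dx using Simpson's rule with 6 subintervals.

f(x) = sin(x)²
a = 2.0, b = 3.25, n = 6
h = (b - a)/n = 0.208333

Simpson's rule: (h/3)[f(x₀) + 4f(x₁) + 2f(x₂) + ... + f(xₙ)]

x_0 = 2.0000, f(x_0) = 0.826822, coefficient = 1
x_1 = 2.2083, f(x_1) = 0.645715, coefficient = 4
x_2 = 2.4167, f(x_2) = 0.439675, coefficient = 2
x_3 = 2.6250, f(x_3) = 0.243957, coefficient = 4
x_4 = 2.8333, f(x_4) = 0.092052, coefficient = 2
x_5 = 3.0417, f(x_5) = 0.009952, coefficient = 4
x_6 = 3.2500, f(x_6) = 0.011706, coefficient = 1

I ≈ (0.208333/3) × 5.500481 = 0.381978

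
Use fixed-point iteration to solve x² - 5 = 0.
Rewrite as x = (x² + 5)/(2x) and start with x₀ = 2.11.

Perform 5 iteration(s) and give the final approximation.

Equation: x² - 5 = 0
Fixed-point form: x = (x² + 5)/(2x)
x₀ = 2.11

x_1 = g(2.110000) = 2.239834
x_2 = g(2.239834) = 2.236071
x_3 = g(2.236071) = 2.236068
x_4 = g(2.236068) = 2.236068
x_5 = g(2.236068) = 2.236068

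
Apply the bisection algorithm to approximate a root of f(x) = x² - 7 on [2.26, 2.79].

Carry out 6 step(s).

f(x) = x² - 7
Initial interval: [2.26, 2.79]

Iteration 1:
  c_1 = (2.260000 + 2.790000)/2 = 2.525000
  f(c_1) = f(2.525000) = -0.624375
  f(a) × f(c) ≥ 0, new interval: [2.525000, 2.790000]
Iteration 2:
  c_2 = (2.525000 + 2.790000)/2 = 2.657500
  f(c_2) = f(2.657500) = 0.062306
  f(a) × f(c) < 0, new interval: [2.525000, 2.657500]
Iteration 3:
  c_3 = (2.525000 + 2.657500)/2 = 2.591250
  f(c_3) = f(2.591250) = -0.285423
  f(a) × f(c) ≥ 0, new interval: [2.591250, 2.657500]
Iteration 4:
  c_4 = (2.591250 + 2.657500)/2 = 2.624375
  f(c_4) = f(2.624375) = -0.112656
  f(a) × f(c) ≥ 0, new interval: [2.624375, 2.657500]
Iteration 5:
  c_5 = (2.624375 + 2.657500)/2 = 2.640937
  f(c_5) = f(2.640937) = -0.025449
  f(a) × f(c) ≥ 0, new interval: [2.640937, 2.657500]
Iteration 6:
  c_6 = (2.640937 + 2.657500)/2 = 2.649219
  f(c_6) = f(2.649219) = 0.018360
  f(a) × f(c) < 0, new interval: [2.640937, 2.649219]

After 6 iteration(s), the approximation is c_6 = 2.649219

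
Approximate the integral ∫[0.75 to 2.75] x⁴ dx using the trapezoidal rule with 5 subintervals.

f(x) = x⁴
a = 0.75, b = 2.75, n = 5
h = (b - a)/n = 0.400000

Trapezoidal rule: (h/2)[f(x₀) + 2f(x₁) + 2f(x₂) + ... + f(xₙ)]

x_0 = 0.7500, f(x_0) = 0.316406, coefficient = 1
x_1 = 1.1500, f(x_1) = 1.749006, coefficient = 2
x_2 = 1.5500, f(x_2) = 5.772006, coefficient = 2
x_3 = 1.9500, f(x_3) = 14.459006, coefficient = 2
x_4 = 2.3500, f(x_4) = 30.498006, coefficient = 2
x_5 = 2.7500, f(x_5) = 57.191406, coefficient = 1

I ≈ (0.400000/2) × 162.463863 = 32.492773
Exact value: 31.407813
Error: 1.084960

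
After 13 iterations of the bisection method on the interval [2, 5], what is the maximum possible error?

Bisection error bound: |error| ≤ (b-a)/2^n
|error| ≤ (5 - 2)/2^13 = 3/2^13
|error| ≤ 0.0003662109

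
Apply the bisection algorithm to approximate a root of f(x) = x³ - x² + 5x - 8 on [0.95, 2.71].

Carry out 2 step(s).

f(x) = x³ - x² + 5x - 8
Initial interval: [0.95, 2.71]

Iteration 1:
  c_1 = (0.950000 + 2.710000)/2 = 1.830000
  f(c_1) = f(1.830000) = 3.929587
  f(a) × f(c) < 0, new interval: [0.950000, 1.830000]
Iteration 2:
  c_2 = (0.950000 + 1.830000)/2 = 1.390000
  f(c_2) = f(1.390000) = -0.296481
  f(a) × f(c) ≥ 0, new interval: [1.390000, 1.830000]

After 2 iteration(s), the approximation is c_2 = 1.390000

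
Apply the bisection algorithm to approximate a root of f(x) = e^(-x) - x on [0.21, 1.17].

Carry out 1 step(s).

f(x) = e^(-x) - x
Initial interval: [0.21, 1.17]

Iteration 1:
  c_1 = (0.210000 + 1.170000)/2 = 0.690000
  f(c_1) = f(0.690000) = -0.188424
  f(a) × f(c) < 0, new interval: [0.210000, 0.690000]

After 1 iteration(s), the approximation is c_1 = 0.690000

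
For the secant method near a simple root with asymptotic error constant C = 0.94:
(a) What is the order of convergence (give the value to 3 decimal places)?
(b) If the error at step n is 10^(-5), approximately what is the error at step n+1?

(a) Secant method has superlinear convergence with order φ = (1+√5)/2 ≈ 1.618.
    This means |e_{n+1}| ≈ C|e_n|^1.618.

(b) With |e_n| = 10^(-5) and C = 0.94:
    |e_{n+1}| ≈ 0.94 × (10^(-5))^1.618 = 0.94 × 10^(-8.09)

(a) ≈ 1.618 (golden ratio); (b) |e_{n+1}| ≈ 7.638e-09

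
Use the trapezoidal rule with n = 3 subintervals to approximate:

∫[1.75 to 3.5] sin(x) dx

f(x) = sin(x)
a = 1.75, b = 3.5, n = 3
h = (b - a)/n = 0.583333

Trapezoidal rule: (h/2)[f(x₀) + 2f(x₁) + 2f(x₂) + ... + f(xₙ)]

x_0 = 1.7500, f(x_0) = 0.983986, coefficient = 1
x_1 = 2.3333, f(x_1) = 0.723086, coefficient = 2
x_2 = 2.9167, f(x_2) = 0.223034, coefficient = 2
x_3 = 3.5000, f(x_3) = -0.350783, coefficient = 1

I ≈ (0.583333/2) × 2.525443 = 0.736588
Exact value: 0.758211
Error: 0.021623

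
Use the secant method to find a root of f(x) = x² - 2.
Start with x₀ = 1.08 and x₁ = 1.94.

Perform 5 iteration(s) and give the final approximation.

f(x) = x² - 2
x₀ = 1.08, x₁ = 1.94

Secant formula: x_{n+1} = x_n - f(x_n)(x_n - x_{n-1})/(f(x_n) - f(x_{n-1}))

Iteration 1:
  f(1.080000) = -0.833600
  f(1.940000) = 1.763600
  x_2 = 1.940000 - 1.763600×(1.940000 - 1.080000)/(1.763600 - (-0.833600))
       = 1.356026
Iteration 2:
  f(1.940000) = 1.763600
  f(1.356026) = -0.161192
  x_3 = 1.356026 - (-0.161192)×(1.356026 - 1.940000)/(-0.161192 - 1.763600)
       = 1.404931
Iteration 3:
  f(1.356026) = -0.161192
  f(1.404931) = -0.026168
  x_4 = 1.404931 - (-0.026168)×(1.404931 - 1.356026)/(-0.026168 - (-0.161192))
       = 1.414409
Iteration 4:
  f(1.404931) = -0.026168
  f(1.414409) = 0.000553
  x_5 = 1.414409 - 0.000553×(1.414409 - 1.404931)/(0.000553 - (-0.026168))
       = 1.414213
Iteration 5:
  f(1.414409) = 0.000553
  f(1.414213) = -0.000002
  x_6 = 1.414213 - (-0.000002)×(1.414213 - 1.414409)/(-0.000002 - 0.000553)
       = 1.414214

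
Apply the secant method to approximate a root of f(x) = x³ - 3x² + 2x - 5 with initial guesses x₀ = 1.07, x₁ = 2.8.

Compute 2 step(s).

f(x) = x³ - 3x² + 2x - 5
x₀ = 1.07, x₁ = 2.8

Secant formula: x_{n+1} = x_n - f(x_n)(x_n - x_{n-1})/(f(x_n) - f(x_{n-1}))

Iteration 1:
  f(1.070000) = -5.069657
  f(2.800000) = -0.968000
  x_2 = 2.800000 - (-0.968000)×(2.800000 - 1.070000)/(-0.968000 - (-5.069657))
       = 3.208284
Iteration 2:
  f(2.800000) = -0.968000
  f(3.208284) = 3.560450
  x_3 = 3.208284 - 3.560450×(3.208284 - 2.800000)/(3.560450 - (-0.968000))
       = 2.887275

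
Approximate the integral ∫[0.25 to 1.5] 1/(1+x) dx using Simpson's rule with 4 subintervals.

f(x) = 1/(1+x)
a = 0.25, b = 1.5, n = 4
h = (b - a)/n = 0.312500

Simpson's rule: (h/3)[f(x₀) + 4f(x₁) + 2f(x₂) + ... + f(xₙ)]

x_0 = 0.2500, f(x_0) = 0.800000, coefficient = 1
x_1 = 0.5625, f(x_1) = 0.640000, coefficient = 4
x_2 = 0.8750, f(x_2) = 0.533333, coefficient = 2
x_3 = 1.1875, f(x_3) = 0.457143, coefficient = 4
x_4 = 1.5000, f(x_4) = 0.400000, coefficient = 1

I ≈ (0.312500/3) × 6.655238 = 0.693254
Exact value: 0.693147
Error: 0.000107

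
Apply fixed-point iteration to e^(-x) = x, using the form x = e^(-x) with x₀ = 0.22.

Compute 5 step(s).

Equation: e^(-x) = x
Fixed-point form: x = e^(-x)
x₀ = 0.22

x_1 = g(0.220000) = 0.802519
x_2 = g(0.802519) = 0.448199
x_3 = g(0.448199) = 0.638778
x_4 = g(0.638778) = 0.527937
x_5 = g(0.527937) = 0.589820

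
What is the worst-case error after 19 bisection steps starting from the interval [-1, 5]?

Bisection error bound: |error| ≤ (b-a)/2^n
|error| ≤ (5 - (-1))/2^19 = 6/2^19
|error| ≤ 0.0000114441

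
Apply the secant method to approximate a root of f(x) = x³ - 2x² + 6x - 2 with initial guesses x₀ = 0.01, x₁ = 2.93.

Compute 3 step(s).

f(x) = x³ - 2x² + 6x - 2
x₀ = 0.01, x₁ = 2.93

Secant formula: x_{n+1} = x_n - f(x_n)(x_n - x_{n-1})/(f(x_n) - f(x_{n-1}))

Iteration 1:
  f(0.010000) = -1.940199
  f(2.930000) = 23.563957
  x_2 = 2.930000 - 23.563957×(2.930000 - 0.010000)/(23.563957 - (-1.940199))
       = 0.232136
Iteration 2:
  f(2.930000) = 23.563957
  f(0.232136) = -0.702451
  x_3 = 0.232136 - (-0.702451)×(0.232136 - 2.930000)/(-0.702451 - 23.563957)
       = 0.310232
Iteration 3:
  f(0.232136) = -0.702451
  f(0.310232) = -0.301238
  x_4 = 0.310232 - (-0.301238)×(0.310232 - 0.232136)/(-0.301238 - (-0.702451))
       = 0.368868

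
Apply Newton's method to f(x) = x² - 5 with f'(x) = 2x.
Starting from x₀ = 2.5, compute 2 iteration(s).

f(x) = x² - 5
f'(x) = 2x
x₀ = 2.5

Newton-Raphson formula: x_{n+1} = x_n - f(x_n)/f'(x_n)

Iteration 1:
  f(2.500000) = 1.250000
  f'(2.500000) = 5.000000
  x_1 = 2.500000 - 1.250000/5.000000 = 2.250000
Iteration 2:
  f(2.250000) = 0.062500
  f'(2.250000) = 4.500000
  x_2 = 2.250000 - 0.062500/4.500000 = 2.236111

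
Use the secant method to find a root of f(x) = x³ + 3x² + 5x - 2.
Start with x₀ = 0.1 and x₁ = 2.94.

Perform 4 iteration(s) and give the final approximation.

f(x) = x³ + 3x² + 5x - 2
x₀ = 0.1, x₁ = 2.94

Secant formula: x_{n+1} = x_n - f(x_n)(x_n - x_{n-1})/(f(x_n) - f(x_{n-1}))

Iteration 1:
  f(0.100000) = -1.469000
  f(2.940000) = 64.042984
  x_2 = 2.940000 - 64.042984×(2.940000 - 0.100000)/(64.042984 - (-1.469000))
       = 0.163682
Iteration 2:
  f(2.940000) = 64.042984
  f(0.163682) = -1.096827
  x_3 = 0.163682 - (-1.096827)×(0.163682 - 2.940000)/(-1.096827 - 64.042984)
       = 0.210430
Iteration 3:
  f(0.163682) = -1.096827
  f(0.210430) = -0.805689
  x_4 = 0.210430 - (-0.805689)×(0.210430 - 0.163682)/(-0.805689 - (-1.096827))
       = 0.339799
Iteration 4:
  f(0.210430) = -0.805689
  f(0.339799) = 0.084617
  x_5 = 0.339799 - 0.084617×(0.339799 - 0.210430)/(0.084617 - (-0.805689))
       = 0.327503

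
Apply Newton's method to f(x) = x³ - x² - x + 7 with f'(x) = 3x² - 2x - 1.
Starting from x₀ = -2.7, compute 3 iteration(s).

f(x) = x³ - x² - x + 7
f'(x) = 3x² - 2x - 1
x₀ = -2.7

Newton-Raphson formula: x_{n+1} = x_n - f(x_n)/f'(x_n)

Iteration 1:
  f(-2.700000) = -17.273000
  f'(-2.700000) = 26.270000
  x_1 = -2.700000 - (-17.273000)/26.270000 = -2.042482
Iteration 2:
  f(-2.042482) = -3.649938
  f'(-2.042482) = 15.600161
  x_2 = -2.042482 - (-3.649938)/15.600161 = -1.808514
Iteration 3:
  f(-1.808514) = -0.377356
  f'(-1.808514) = 12.429196
  x_3 = -1.808514 - (-0.377356)/12.429196 = -1.778153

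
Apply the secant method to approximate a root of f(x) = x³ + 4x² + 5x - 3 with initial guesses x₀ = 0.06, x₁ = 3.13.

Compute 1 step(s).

f(x) = x³ + 4x² + 5x - 3
x₀ = 0.06, x₁ = 3.13

Secant formula: x_{n+1} = x_n - f(x_n)(x_n - x_{n-1})/(f(x_n) - f(x_{n-1}))

Iteration 1:
  f(0.060000) = -2.685384
  f(3.130000) = 82.501897
  x_2 = 3.130000 - 82.501897×(3.130000 - 0.060000)/(82.501897 - (-2.685384))
       = 0.156777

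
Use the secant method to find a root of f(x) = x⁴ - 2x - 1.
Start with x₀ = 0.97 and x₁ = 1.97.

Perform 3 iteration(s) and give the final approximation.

f(x) = x⁴ - 2x - 1
x₀ = 0.97, x₁ = 1.97

Secant formula: x_{n+1} = x_n - f(x_n)(x_n - x_{n-1})/(f(x_n) - f(x_{n-1}))

Iteration 1:
  f(0.970000) = -2.054707
  f(1.970000) = 10.121385
  x_2 = 1.970000 - 10.121385×(1.970000 - 0.970000)/(10.121385 - (-2.054707))
       = 1.138749
Iteration 2:
  f(1.970000) = 10.121385
  f(1.138749) = -1.595938
  x_3 = 1.138749 - (-1.595938)×(1.138749 - 1.970000)/(-1.595938 - 10.121385)
       = 1.251968
Iteration 3:
  f(1.138749) = -1.595938
  f(1.251968) = -1.047116
  x_4 = 1.251968 - (-1.047116)×(1.251968 - 1.138749)/(-1.047116 - (-1.595938))
       = 1.467983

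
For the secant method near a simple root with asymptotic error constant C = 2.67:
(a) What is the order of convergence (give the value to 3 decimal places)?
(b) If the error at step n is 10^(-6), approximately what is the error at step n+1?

(a) Secant method has superlinear convergence with order φ = (1+√5)/2 ≈ 1.618.
    This means |e_{n+1}| ≈ C|e_n|^1.618.

(b) With |e_n| = 10^(-6) and C = 2.67:
    |e_{n+1}| ≈ 2.67 × (10^(-6))^1.618 = 2.67 × 10^(-9.71)

(a) ≈ 1.618 (golden ratio); (b) |e_{n+1}| ≈ 5.228e-10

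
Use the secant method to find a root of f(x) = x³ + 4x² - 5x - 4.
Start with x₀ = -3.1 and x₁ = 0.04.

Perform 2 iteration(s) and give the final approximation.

f(x) = x³ + 4x² - 5x - 4
x₀ = -3.1, x₁ = 0.04

Secant formula: x_{n+1} = x_n - f(x_n)(x_n - x_{n-1})/(f(x_n) - f(x_{n-1}))

Iteration 1:
  f(-3.100000) = 20.149000
  f(0.040000) = -4.193536
  x_2 = 0.040000 - (-4.193536)×(0.040000 - (-3.100000))/(-4.193536 - 20.149000)
       = -0.500934
Iteration 2:
  f(0.040000) = -4.193536
  f(-0.500934) = -0.617293
  x_3 = -0.500934 - (-0.617293)×(-0.500934 - 0.040000)/(-0.617293 - (-4.193536))
       = -0.594304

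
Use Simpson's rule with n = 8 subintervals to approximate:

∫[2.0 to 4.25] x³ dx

f(x) = x³
a = 2.0, b = 4.25, n = 8
h = (b - a)/n = 0.281250

Simpson's rule: (h/3)[f(x₀) + 4f(x₁) + 2f(x₂) + ... + f(xₙ)]

x_0 = 2.0000, f(x_0) = 8.000000, coefficient = 1
x_1 = 2.2812, f(x_1) = 11.871857, coefficient = 4
x_2 = 2.5625, f(x_2) = 16.826416, coefficient = 2
x_3 = 2.8438, f(x_3) = 22.997162, coefficient = 4
x_4 = 3.1250, f(x_4) = 30.517578, coefficient = 2
x_5 = 3.4062, f(x_5) = 39.521149, coefficient = 4
x_6 = 3.6875, f(x_6) = 50.141357, coefficient = 2
x_7 = 3.9688, f(x_7) = 62.511688, coefficient = 4
x_8 = 4.2500, f(x_8) = 76.765625, coefficient = 1

I ≈ (0.281250/3) × 827.343750 = 77.563477
Exact value: 77.563477
Error: 0.000000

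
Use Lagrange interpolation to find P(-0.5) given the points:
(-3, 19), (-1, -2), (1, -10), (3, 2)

Lagrange interpolation formula:
P(x) = Σ yᵢ × Lᵢ(x)
where Lᵢ(x) = Π_{j≠i} (x - xⱼ)/(xᵢ - xⱼ)

L_0(-0.5) = (-0.5 - (-1))/(-3 - (-1)) × (-0.5 - 1)/(-3 - 1) × (-0.5 - 3)/(-3 - 3) = -0.054688
L_1(-0.5) = (-0.5 - (-3))/(-1 - (-3)) × (-0.5 - 1)/(-1 - 1) × (-0.5 - 3)/(-1 - 3) = 0.820312
L_2(-0.5) = (-0.5 - (-3))/(1 - (-3)) × (-0.5 - (-1))/(1 - (-1)) × (-0.5 - 3)/(1 - 3) = 0.273438
L_3(-0.5) = (-0.5 - (-3))/(3 - (-3)) × (-0.5 - (-1))/(3 - (-1)) × (-0.5 - 1)/(3 - 1) = -0.039062

P(-0.5) = 19×L_0(-0.5) + (-2)×L_1(-0.5) + (-10)×L_2(-0.5) + 2×L_3(-0.5)
P(-0.5) = -5.492188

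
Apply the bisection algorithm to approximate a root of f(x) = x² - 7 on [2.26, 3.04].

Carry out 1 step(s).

f(x) = x² - 7
Initial interval: [2.26, 3.04]

Iteration 1:
  c_1 = (2.260000 + 3.040000)/2 = 2.650000
  f(c_1) = f(2.650000) = 0.022500
  f(a) × f(c) < 0, new interval: [2.260000, 2.650000]

After 1 iteration(s), the approximation is c_1 = 2.650000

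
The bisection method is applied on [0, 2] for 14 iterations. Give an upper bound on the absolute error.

Bisection error bound: |error| ≤ (b-a)/2^n
|error| ≤ (2 - 0)/2^14 = 2/2^14
|error| ≤ 0.0001220703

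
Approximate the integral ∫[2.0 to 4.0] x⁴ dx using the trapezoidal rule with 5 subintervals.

f(x) = x⁴
a = 2.0, b = 4.0, n = 5
h = (b - a)/n = 0.400000

Trapezoidal rule: (h/2)[f(x₀) + 2f(x₁) + 2f(x₂) + ... + f(xₙ)]

x_0 = 2.0000, f(x_0) = 16.000000, coefficient = 1
x_1 = 2.4000, f(x_1) = 33.177600, coefficient = 2
x_2 = 2.8000, f(x_2) = 61.465600, coefficient = 2
x_3 = 3.2000, f(x_3) = 104.857600, coefficient = 2
x_4 = 3.6000, f(x_4) = 167.961600, coefficient = 2
x_5 = 4.0000, f(x_5) = 256.000000, coefficient = 1

I ≈ (0.400000/2) × 1006.924800 = 201.384960
Exact value: 198.400000
Error: 2.984960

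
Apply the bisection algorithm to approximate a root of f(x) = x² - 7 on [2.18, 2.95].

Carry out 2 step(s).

f(x) = x² - 7
Initial interval: [2.18, 2.95]

Iteration 1:
  c_1 = (2.180000 + 2.950000)/2 = 2.565000
  f(c_1) = f(2.565000) = -0.420775
  f(a) × f(c) ≥ 0, new interval: [2.565000, 2.950000]
Iteration 2:
  c_2 = (2.565000 + 2.950000)/2 = 2.757500
  f(c_2) = f(2.757500) = 0.603806
  f(a) × f(c) < 0, new interval: [2.565000, 2.757500]

After 2 iteration(s), the approximation is c_2 = 2.757500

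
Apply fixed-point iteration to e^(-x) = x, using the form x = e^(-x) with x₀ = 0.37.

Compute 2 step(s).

Equation: e^(-x) = x
Fixed-point form: x = e^(-x)
x₀ = 0.37

x_1 = g(0.370000) = 0.690734
x_2 = g(0.690734) = 0.501208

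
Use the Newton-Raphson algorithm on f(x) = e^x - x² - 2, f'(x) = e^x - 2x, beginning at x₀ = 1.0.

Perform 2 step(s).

f(x) = e^x - x² - 2
f'(x) = e^x - 2x
x₀ = 1.0

Newton-Raphson formula: x_{n+1} = x_n - f(x_n)/f'(x_n)

Iteration 1:
  f(1.000000) = -0.281718
  f'(1.000000) = 0.718282
  x_1 = 1.000000 - (-0.281718)/0.718282 = 1.392211
Iteration 2:
  f(1.392211) = 0.085485
  f'(1.392211) = 1.239315
  x_2 = 1.392211 - 0.085485/1.239315 = 1.323233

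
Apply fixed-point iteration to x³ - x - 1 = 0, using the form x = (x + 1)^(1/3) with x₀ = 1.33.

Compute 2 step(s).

Equation: x³ - x - 1 = 0
Fixed-point form: x = (x + 1)^(1/3)
x₀ = 1.33

x_1 = g(1.330000) = 1.325721
x_2 = g(1.325721) = 1.324908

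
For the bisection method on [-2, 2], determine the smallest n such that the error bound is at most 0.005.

We need (b-a)/2^n ≤ 0.005
(2 - (-2))/2^n ≤ 0.005
4/2^n ≤ 0.005
2^n ≥ 800
n ≥ log₂(800) = 9.64
n ≥ 10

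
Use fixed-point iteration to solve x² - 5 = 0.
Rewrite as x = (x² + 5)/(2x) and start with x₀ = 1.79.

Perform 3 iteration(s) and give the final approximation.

Equation: x² - 5 = 0
Fixed-point form: x = (x² + 5)/(2x)
x₀ = 1.79

x_1 = g(1.790000) = 2.291648
x_2 = g(2.291648) = 2.236742
x_3 = g(2.236742) = 2.236068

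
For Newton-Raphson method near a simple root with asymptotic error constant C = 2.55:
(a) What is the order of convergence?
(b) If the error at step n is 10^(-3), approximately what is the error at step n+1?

(a) Newton-Raphson has quadratic (order 2) convergence near simple roots.
    This means |e_{n+1}| ≈ C|e_n|².

(b) With |e_n| = 10^(-3) and C = 2.55:
    |e_{n+1}| ≈ 2.55 × (10^(-3))² = 2.55 × 10^(-6)

(a) 2 (quadratic); (b) |e_{n+1}| ≈ 2.550e-06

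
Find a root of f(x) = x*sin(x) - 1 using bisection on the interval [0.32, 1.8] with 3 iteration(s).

f(x) = x*sin(x) - 1
Initial interval: [0.32, 1.8]

Iteration 1:
  c_1 = (0.320000 + 1.800000)/2 = 1.060000
  f(c_1) = f(1.060000) = -0.075303
  f(a) × f(c) ≥ 0, new interval: [1.060000, 1.800000]
Iteration 2:
  c_2 = (1.060000 + 1.800000)/2 = 1.430000
  f(c_2) = f(1.430000) = 0.415850
  f(a) × f(c) < 0, new interval: [1.060000, 1.430000]
Iteration 3:
  c_3 = (1.060000 + 1.430000)/2 = 1.245000
  f(c_3) = f(1.245000) = 0.179508
  f(a) × f(c) < 0, new interval: [1.060000, 1.245000]

After 3 iteration(s), the approximation is c_3 = 1.245000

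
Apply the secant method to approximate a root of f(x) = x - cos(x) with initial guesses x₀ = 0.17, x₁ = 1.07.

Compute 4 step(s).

f(x) = x - cos(x)
x₀ = 0.17, x₁ = 1.07

Secant formula: x_{n+1} = x_n - f(x_n)(x_n - x_{n-1})/(f(x_n) - f(x_{n-1}))

Iteration 1:
  f(0.170000) = -0.815585
  f(1.070000) = 0.589876
  x_2 = 1.070000 - 0.589876×(1.070000 - 0.170000)/(0.589876 - (-0.815585))
       = 0.692267
Iteration 2:
  f(1.070000) = 0.589876
  f(0.692267) = -0.077533
  x_3 = 0.692267 - (-0.077533)×(0.692267 - 1.070000)/(-0.077533 - 0.589876)
       = 0.736149
Iteration 3:
  f(0.692267) = -0.077533
  f(0.736149) = -0.004911
  x_4 = 0.736149 - (-0.004911)×(0.736149 - 0.692267)/(-0.004911 - (-0.077533))
       = 0.739116
Iteration 4:
  f(0.736149) = -0.004911
  f(0.739116) = 0.000052
  x_5 = 0.739116 - 0.000052×(0.739116 - 0.736149)/(0.000052 - (-0.004911))
       = 0.739085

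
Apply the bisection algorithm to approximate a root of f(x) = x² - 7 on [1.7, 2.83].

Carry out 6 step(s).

f(x) = x² - 7
Initial interval: [1.7, 2.83]

Iteration 1:
  c_1 = (1.700000 + 2.830000)/2 = 2.265000
  f(c_1) = f(2.265000) = -1.869775
  f(a) × f(c) ≥ 0, new interval: [2.265000, 2.830000]
Iteration 2:
  c_2 = (2.265000 + 2.830000)/2 = 2.547500
  f(c_2) = f(2.547500) = -0.510244
  f(a) × f(c) ≥ 0, new interval: [2.547500, 2.830000]
Iteration 3:
  c_3 = (2.547500 + 2.830000)/2 = 2.688750
  f(c_3) = f(2.688750) = 0.229377
  f(a) × f(c) < 0, new interval: [2.547500, 2.688750]
Iteration 4:
  c_4 = (2.547500 + 2.688750)/2 = 2.618125
  f(c_4) = f(2.618125) = -0.145421
  f(a) × f(c) ≥ 0, new interval: [2.618125, 2.688750]
Iteration 5:
  c_5 = (2.618125 + 2.688750)/2 = 2.653437
  f(c_5) = f(2.653437) = 0.040731
  f(a) × f(c) < 0, new interval: [2.618125, 2.653437]
Iteration 6:
  c_6 = (2.618125 + 2.653437)/2 = 2.635781
  f(c_6) = f(2.635781) = -0.052657
  f(a) × f(c) ≥ 0, new interval: [2.635781, 2.653437]

After 6 iteration(s), the approximation is c_6 = 2.635781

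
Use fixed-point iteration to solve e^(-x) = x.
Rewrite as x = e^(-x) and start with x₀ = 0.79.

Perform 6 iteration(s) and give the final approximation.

Equation: e^(-x) = x
Fixed-point form: x = e^(-x)
x₀ = 0.79

x_1 = g(0.790000) = 0.453845
x_2 = g(0.453845) = 0.635181
x_3 = g(0.635181) = 0.529839
x_4 = g(0.529839) = 0.588699
x_5 = g(0.588699) = 0.555049
x_6 = g(0.555049) = 0.574044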